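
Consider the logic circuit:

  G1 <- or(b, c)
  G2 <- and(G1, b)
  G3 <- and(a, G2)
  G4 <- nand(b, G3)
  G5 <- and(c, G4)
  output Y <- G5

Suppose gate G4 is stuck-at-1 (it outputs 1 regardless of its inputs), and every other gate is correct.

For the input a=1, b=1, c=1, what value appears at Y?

Propagate with G4 forced: G1=1, G2=1, G3=1, G4=1 [stuck-at-1], G5=1.
So Y = 1. (Without the fault it would be 0.)

1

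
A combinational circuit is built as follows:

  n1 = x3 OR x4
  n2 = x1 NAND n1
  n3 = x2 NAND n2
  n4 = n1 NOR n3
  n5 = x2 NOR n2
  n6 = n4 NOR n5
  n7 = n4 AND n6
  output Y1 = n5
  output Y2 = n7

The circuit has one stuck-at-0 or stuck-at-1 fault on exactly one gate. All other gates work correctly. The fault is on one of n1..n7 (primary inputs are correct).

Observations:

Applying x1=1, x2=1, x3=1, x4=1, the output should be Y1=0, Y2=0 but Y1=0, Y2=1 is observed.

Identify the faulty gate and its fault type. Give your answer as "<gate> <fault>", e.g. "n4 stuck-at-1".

Fault-free values for test 1 (x1=1, x2=1, x3=1, x4=1): n1=1, n2=0, n3=1, n4=0, n5=0, n6=1, n7=0, giving Y1=0, Y2=0. Observed Y1=0, Y2=1.
Test 1: faults giving observed Y1=0, Y2=1 are {n7 stuck-at-1}.
Only n7 stuck-at-1 is consistent with every test.

n7 stuck-at-1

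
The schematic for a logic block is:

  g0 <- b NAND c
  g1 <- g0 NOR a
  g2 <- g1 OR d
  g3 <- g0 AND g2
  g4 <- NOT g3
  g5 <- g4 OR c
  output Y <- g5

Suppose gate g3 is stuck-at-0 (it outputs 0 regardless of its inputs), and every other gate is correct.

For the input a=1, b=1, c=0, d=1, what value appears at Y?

Propagate with g3 forced: g0=1, g1=0, g2=1, g3=0 [stuck-at-0], g4=1, g5=1.
So Y = 1. (Without the fault it would be 0.)

1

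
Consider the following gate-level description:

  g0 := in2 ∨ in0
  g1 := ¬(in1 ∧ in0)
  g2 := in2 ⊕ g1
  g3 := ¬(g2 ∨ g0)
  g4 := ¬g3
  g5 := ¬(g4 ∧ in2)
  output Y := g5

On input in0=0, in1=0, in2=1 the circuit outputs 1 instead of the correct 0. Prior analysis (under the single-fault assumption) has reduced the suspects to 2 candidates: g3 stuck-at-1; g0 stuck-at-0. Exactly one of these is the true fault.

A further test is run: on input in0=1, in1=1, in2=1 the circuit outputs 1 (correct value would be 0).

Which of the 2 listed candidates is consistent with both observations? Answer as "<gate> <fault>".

Evaluate each candidate on input in0=1, in1=1, in2=1:
  g3 stuck-at-1: g0=1, g1=0, g2=1, g3=1 [stuck-at-1], g4=0, g5=1 → 1 — matches
  g0 stuck-at-0: g0=0 [stuck-at-0], g1=0, g2=1, g3=0, g4=1, g5=0 → 0 — eliminated
Only g3 stuck-at-1 reproduces the observed 1.

g3 stuck-at-1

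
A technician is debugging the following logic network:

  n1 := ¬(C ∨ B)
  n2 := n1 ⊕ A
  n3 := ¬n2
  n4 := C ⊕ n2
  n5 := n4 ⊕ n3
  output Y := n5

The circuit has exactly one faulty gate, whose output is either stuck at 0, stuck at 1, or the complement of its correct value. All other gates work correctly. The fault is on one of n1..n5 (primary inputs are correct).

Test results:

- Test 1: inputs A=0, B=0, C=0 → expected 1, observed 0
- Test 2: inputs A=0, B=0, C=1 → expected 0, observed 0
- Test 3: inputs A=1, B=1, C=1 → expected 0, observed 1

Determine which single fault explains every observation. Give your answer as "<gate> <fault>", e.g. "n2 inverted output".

n3 stuck-at-1

Fault-free values for test 1 (A=0, B=0, C=0): n1=1, n2=1, n3=0, n4=1, n5=1, giving Y=1. Observed 0.
Test 1: faults giving observed 0 are {n3 stuck-at-1, n3 inverted output, n4 stuck-at-0, n4 inverted output, n5 stuck-at-0, n5 inverted output}.
Test 2 (A=0, B=0, C=1): fault-free n1=0, n2=0, n3=1, n4=1, n5=0 → 0; observed 0. Eliminates n3 inverted output, n4 stuck-at-0, n4 inverted output, n5 inverted output.
Test 3 (A=1, B=1, C=1): fault-free n1=0, n2=1, n3=0, n4=0, n5=0 → 0; observed 1. Eliminates n5 stuck-at-0.
Only n3 stuck-at-1 is consistent with every test.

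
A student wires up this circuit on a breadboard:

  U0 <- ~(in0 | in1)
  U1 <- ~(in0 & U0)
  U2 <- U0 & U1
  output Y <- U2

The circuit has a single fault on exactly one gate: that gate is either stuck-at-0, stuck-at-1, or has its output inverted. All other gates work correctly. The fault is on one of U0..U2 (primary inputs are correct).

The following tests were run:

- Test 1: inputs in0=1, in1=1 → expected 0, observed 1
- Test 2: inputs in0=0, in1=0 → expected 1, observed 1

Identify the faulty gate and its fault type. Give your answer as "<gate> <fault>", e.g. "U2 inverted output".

U2 stuck-at-1

Fault-free values for test 1 (in0=1, in1=1): U0=0, U1=1, U2=0, giving Y=0. Observed 1.
Test 1: faults giving observed 1 are {U2 stuck-at-1, U2 inverted output}.
Test 2 (in0=0, in1=0): fault-free U0=1, U1=1, U2=1 → 1; observed 1. Eliminates U2 inverted output.
Only U2 stuck-at-1 is consistent with every test.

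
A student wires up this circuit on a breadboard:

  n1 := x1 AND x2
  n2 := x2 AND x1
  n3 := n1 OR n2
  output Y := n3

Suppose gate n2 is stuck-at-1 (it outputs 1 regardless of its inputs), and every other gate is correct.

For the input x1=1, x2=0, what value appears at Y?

1

Propagate with n2 forced: n1=0, n2=1 [stuck-at-1], n3=1.
So Y = 1. (Without the fault it would be 0.)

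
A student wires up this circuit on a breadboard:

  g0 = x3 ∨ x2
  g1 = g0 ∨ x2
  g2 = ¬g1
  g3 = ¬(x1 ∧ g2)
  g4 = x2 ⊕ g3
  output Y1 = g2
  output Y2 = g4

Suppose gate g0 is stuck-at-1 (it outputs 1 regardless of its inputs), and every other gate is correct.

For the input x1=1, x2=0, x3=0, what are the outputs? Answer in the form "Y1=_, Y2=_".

Propagate with g0 forced: g0=1 [stuck-at-1], g1=1, g2=0, g3=1, g4=1.
So the outputs are Y1=0, Y2=1. (Without the fault they would be Y1=1, Y2=0.)

Y1=0, Y2=1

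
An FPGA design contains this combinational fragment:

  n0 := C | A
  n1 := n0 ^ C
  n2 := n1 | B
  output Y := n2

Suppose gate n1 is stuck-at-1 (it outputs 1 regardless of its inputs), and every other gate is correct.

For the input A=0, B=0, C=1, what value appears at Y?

1

Propagate with n1 forced: n0=1, n1=1 [stuck-at-1], n2=1.
So Y = 1. (Without the fault it would be 0.)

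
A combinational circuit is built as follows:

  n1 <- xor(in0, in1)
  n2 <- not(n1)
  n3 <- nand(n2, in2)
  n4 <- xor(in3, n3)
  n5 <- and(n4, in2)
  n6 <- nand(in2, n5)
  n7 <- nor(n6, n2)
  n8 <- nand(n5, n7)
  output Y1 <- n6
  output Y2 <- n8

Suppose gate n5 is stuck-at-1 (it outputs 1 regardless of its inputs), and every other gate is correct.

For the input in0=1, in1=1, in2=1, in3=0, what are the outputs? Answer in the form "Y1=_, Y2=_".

Propagate with n5 forced: n1=0, n2=1, n3=0, n4=0, n5=1 [stuck-at-1], n6=0, n7=0, n8=1.
So the outputs are Y1=0, Y2=1. (Without the fault they would be Y1=1, Y2=1.)

Y1=0, Y2=1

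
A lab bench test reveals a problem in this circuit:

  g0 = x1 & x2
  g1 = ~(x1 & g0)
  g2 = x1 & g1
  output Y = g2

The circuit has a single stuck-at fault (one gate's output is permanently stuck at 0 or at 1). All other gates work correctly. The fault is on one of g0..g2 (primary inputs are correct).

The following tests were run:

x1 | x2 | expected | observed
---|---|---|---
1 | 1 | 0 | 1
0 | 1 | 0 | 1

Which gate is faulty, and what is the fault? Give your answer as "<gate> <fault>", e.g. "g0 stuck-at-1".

Fault-free values for test 1 (x1=1, x2=1): g0=1, g1=0, g2=0, giving Y=0. Observed 1.
Test 1: faults giving observed 1 are {g0 stuck-at-0, g1 stuck-at-1, g2 stuck-at-1}.
Test 2 (x1=0, x2=1): fault-free g0=0, g1=1, g2=0 → 0; observed 1. Eliminates g0 stuck-at-0, g1 stuck-at-1.
Only g2 stuck-at-1 is consistent with every test.

g2 stuck-at-1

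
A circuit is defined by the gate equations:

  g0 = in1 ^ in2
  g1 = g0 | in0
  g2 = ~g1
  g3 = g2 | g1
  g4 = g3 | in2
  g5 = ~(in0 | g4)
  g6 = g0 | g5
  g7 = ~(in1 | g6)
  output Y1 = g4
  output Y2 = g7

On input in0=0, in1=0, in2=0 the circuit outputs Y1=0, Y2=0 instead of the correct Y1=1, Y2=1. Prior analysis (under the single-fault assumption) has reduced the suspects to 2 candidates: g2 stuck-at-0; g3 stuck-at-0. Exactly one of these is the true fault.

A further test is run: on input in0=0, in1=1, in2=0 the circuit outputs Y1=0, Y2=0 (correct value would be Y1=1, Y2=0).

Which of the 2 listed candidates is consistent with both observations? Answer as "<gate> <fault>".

Evaluate each candidate on input in0=0, in1=1, in2=0:
  g2 stuck-at-0: g0=1, g1=1, g2=0 [stuck-at-0], g3=1, g4=1, g5=0, g6=1, g7=0 → Y1=1, Y2=0 — eliminated
  g3 stuck-at-0: g0=1, g1=1, g2=0, g3=0 [stuck-at-0], g4=0, g5=1, g6=1, g7=0 → Y1=0, Y2=0 — matches
Only g3 stuck-at-0 reproduces the observed Y1=0, Y2=0.

g3 stuck-at-0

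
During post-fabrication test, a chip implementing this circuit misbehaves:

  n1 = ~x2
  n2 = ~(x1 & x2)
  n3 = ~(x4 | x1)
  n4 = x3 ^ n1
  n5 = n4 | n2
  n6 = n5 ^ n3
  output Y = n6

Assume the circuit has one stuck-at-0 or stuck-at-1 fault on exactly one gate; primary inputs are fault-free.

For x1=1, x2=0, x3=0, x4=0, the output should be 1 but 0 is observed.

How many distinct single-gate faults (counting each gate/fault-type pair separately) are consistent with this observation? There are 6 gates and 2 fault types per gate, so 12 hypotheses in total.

Fault-free: n1=1, n2=1, n3=0, n4=1, n5=1, n6=1 → 1. Observed 0.
  n1 stuck-at-0: output 1 ✗
  n1 stuck-at-1: output 1 ✗
  n2 stuck-at-0: output 1 ✗
  n2 stuck-at-1: output 1 ✗
  n3 stuck-at-0: output 1 ✗
  n3 stuck-at-1: output 0 ✓
  n4 stuck-at-0: output 1 ✗
  n4 stuck-at-1: output 1 ✗
  n5 stuck-at-0: output 0 ✓
  n5 stuck-at-1: output 1 ✗
  n6 stuck-at-0: output 0 ✓
  n6 stuck-at-1: output 1 ✗
Consistent faults: {n3 stuck-at-1, n5 stuck-at-0, n6 stuck-at-0} — 3 in all.

3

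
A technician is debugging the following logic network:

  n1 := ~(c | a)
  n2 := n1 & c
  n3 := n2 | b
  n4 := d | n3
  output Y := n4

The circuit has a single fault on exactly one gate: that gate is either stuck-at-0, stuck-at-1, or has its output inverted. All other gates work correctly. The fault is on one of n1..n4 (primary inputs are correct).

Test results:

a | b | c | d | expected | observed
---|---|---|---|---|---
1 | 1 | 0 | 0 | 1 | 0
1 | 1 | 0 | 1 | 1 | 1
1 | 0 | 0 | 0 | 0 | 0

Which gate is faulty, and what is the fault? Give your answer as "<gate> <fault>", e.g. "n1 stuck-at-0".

Fault-free values for test 1 (a=1, b=1, c=0, d=0): n1=0, n2=0, n3=1, n4=1, giving Y=1. Observed 0.
Test 1: faults giving observed 0 are {n3 stuck-at-0, n3 inverted output, n4 stuck-at-0, n4 inverted output}.
Test 2 (a=1, b=1, c=0, d=1): fault-free n1=0, n2=0, n3=1, n4=1 → 1; observed 1. Eliminates n4 stuck-at-0, n4 inverted output.
Test 3 (a=1, b=0, c=0, d=0): fault-free n1=0, n2=0, n3=0, n4=0 → 0; observed 0. Eliminates n3 inverted output.
Only n3 stuck-at-0 is consistent with every test.

n3 stuck-at-0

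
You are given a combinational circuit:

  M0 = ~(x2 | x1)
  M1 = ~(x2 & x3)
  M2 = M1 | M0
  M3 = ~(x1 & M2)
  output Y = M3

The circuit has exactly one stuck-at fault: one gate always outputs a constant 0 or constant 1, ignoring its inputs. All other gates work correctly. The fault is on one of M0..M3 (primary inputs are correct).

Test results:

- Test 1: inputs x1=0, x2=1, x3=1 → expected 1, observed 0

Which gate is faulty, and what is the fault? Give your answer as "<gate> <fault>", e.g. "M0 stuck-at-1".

Fault-free values for test 1 (x1=0, x2=1, x3=1): M0=0, M1=0, M2=0, M3=1, giving Y=1. Observed 0.
Test 1: faults giving observed 0 are {M3 stuck-at-0}.
Only M3 stuck-at-0 is consistent with every test.

M3 stuck-at-0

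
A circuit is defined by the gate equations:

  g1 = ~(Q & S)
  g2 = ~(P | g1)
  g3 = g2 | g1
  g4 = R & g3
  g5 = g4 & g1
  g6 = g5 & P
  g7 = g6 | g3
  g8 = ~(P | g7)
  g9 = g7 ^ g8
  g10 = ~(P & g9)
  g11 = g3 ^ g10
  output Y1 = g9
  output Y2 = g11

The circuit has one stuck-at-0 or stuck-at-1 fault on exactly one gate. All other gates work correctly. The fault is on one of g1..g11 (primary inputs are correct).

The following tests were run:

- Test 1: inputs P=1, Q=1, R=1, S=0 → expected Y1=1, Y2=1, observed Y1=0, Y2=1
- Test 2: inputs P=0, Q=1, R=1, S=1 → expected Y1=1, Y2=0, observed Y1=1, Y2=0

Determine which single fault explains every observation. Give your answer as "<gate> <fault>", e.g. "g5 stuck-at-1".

Fault-free values for test 1 (P=1, Q=1, R=1, S=0): g1=1, g2=0, g3=1, g4=1, g5=1, g6=1, g7=1, g8=0, g9=1, g10=0, g11=1, giving Y1=1, Y2=1. Observed Y1=0, Y2=1.
Test 1: faults giving observed Y1=0, Y2=1 are {g1 stuck-at-0, g3 stuck-at-0}.
Test 2 (P=0, Q=1, R=1, S=1): fault-free g1=0, g2=1, g3=1, g4=1, g5=0, g6=0, g7=1, g8=0, g9=1, g10=1, g11=0 → Y1=1, Y2=0; observed Y1=1, Y2=0. Eliminates g3 stuck-at-0.
Only g1 stuck-at-0 is consistent with every test.

g1 stuck-at-0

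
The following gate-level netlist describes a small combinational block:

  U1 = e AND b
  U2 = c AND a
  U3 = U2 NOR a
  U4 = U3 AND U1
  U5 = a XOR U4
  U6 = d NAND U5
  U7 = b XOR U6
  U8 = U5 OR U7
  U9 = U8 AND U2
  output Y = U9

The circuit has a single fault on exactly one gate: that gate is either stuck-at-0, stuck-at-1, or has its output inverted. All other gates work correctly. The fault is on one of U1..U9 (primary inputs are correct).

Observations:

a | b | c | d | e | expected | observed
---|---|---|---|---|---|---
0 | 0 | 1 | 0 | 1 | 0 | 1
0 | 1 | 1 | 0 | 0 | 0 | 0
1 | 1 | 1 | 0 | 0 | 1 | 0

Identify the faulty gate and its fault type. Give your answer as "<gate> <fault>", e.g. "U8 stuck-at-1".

U2 inverted output

Fault-free values for test 1 (a=0, b=0, c=1, d=0, e=1): U1=0, U2=0, U3=1, U4=0, U5=0, U6=1, U7=1, U8=1, U9=0, giving Y=0. Observed 1.
Test 1: faults giving observed 1 are {U2 stuck-at-1, U2 inverted output, U9 stuck-at-1, U9 inverted output}.
Test 2 (a=0, b=1, c=1, d=0, e=0): fault-free U1=0, U2=0, U3=1, U4=0, U5=0, U6=1, U7=0, U8=0, U9=0 → 0; observed 0. Eliminates U9 stuck-at-1, U9 inverted output.
Test 3 (a=1, b=1, c=1, d=0, e=0): fault-free U1=0, U2=1, U3=0, U4=0, U5=1, U6=1, U7=0, U8=1, U9=1 → 1; observed 0. Eliminates U2 stuck-at-1.
Only U2 inverted output is consistent with every test.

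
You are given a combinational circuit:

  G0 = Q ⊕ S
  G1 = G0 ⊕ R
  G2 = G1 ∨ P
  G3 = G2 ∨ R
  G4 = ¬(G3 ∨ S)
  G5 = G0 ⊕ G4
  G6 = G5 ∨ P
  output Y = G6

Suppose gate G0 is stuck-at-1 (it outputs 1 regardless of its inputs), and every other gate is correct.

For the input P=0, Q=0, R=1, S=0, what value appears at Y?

1

Propagate with G0 forced: G0=1 [stuck-at-1], G1=0, G2=0, G3=1, G4=0, G5=1, G6=1.
So Y = 1. (Without the fault it would be 0.)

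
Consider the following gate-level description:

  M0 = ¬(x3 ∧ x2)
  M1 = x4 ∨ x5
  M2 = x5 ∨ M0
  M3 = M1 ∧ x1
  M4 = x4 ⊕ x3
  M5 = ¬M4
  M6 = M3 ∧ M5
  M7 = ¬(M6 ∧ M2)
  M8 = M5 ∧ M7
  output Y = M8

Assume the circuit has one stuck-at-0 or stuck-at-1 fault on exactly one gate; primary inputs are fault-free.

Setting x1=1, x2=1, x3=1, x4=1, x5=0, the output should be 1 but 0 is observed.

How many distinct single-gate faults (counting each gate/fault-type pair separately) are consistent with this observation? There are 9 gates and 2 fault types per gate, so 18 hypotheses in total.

6

Fault-free: M0=0, M1=1, M2=0, M3=1, M4=0, M5=1, M6=1, M7=1, M8=1 → 1. Observed 0.
  M0: stuck-at-1 ✓; others ✗
  M1: none of the 2 fault types match ✗
  M2: stuck-at-1 ✓; others ✗
  M3: none of the 2 fault types match ✗
  M4: stuck-at-1 ✓; others ✗
  M5: stuck-at-0 ✓; others ✗
  M6: none of the 2 fault types match ✗
  M7: stuck-at-0 ✓; others ✗
  M8: stuck-at-0 ✓; others ✗
Consistent faults: {M0 stuck-at-1, M2 stuck-at-1, M4 stuck-at-1, M5 stuck-at-0, M7 stuck-at-0, M8 stuck-at-0} — 6 in all.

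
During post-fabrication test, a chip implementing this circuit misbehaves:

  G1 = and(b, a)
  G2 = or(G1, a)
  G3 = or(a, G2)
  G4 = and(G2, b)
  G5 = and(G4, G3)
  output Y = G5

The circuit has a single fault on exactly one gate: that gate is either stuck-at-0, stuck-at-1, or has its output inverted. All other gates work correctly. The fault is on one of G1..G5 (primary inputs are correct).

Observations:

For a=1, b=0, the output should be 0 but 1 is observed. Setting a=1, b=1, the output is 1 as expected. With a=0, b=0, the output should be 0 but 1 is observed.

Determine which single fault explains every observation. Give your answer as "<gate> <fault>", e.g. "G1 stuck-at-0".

Fault-free values for test 1 (a=1, b=0): G1=0, G2=1, G3=1, G4=0, G5=0, giving Y=0. Observed 1.
Test 1: faults giving observed 1 are {G4 stuck-at-1, G4 inverted output, G5 stuck-at-1, G5 inverted output}.
Test 2 (a=1, b=1): fault-free G1=1, G2=1, G3=1, G4=1, G5=1 → 1; observed 1. Eliminates G4 inverted output, G5 inverted output.
Test 3 (a=0, b=0): fault-free G1=0, G2=0, G3=0, G4=0, G5=0 → 0; observed 1. Eliminates G4 stuck-at-1.
Only G5 stuck-at-1 is consistent with every test.

G5 stuck-at-1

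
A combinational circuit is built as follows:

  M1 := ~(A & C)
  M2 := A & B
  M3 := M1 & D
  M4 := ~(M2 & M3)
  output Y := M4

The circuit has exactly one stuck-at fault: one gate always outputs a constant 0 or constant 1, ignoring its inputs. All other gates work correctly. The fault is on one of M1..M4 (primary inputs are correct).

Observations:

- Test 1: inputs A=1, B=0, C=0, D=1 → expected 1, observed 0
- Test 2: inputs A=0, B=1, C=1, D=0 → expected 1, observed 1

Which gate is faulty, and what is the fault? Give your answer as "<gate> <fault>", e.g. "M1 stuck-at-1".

M2 stuck-at-1

Fault-free values for test 1 (A=1, B=0, C=0, D=1): M1=1, M2=0, M3=1, M4=1, giving Y=1. Observed 0.
Test 1: faults giving observed 0 are {M2 stuck-at-1, M4 stuck-at-0}.
Test 2 (A=0, B=1, C=1, D=0): fault-free M1=1, M2=0, M3=0, M4=1 → 1; observed 1. Eliminates M4 stuck-at-0.
Only M2 stuck-at-1 is consistent with every test.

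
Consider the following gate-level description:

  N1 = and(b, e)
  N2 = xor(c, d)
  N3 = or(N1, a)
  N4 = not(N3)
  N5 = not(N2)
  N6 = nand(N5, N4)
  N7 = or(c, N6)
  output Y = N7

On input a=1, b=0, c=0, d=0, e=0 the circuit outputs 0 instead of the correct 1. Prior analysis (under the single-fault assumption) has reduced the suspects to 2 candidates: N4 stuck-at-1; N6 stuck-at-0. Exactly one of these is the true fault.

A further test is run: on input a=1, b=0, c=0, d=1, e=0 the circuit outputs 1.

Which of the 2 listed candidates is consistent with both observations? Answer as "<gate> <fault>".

N4 stuck-at-1

Evaluate each candidate on input a=1, b=0, c=0, d=1, e=0:
  N4 stuck-at-1: N1=0, N2=1, N3=1, N4=1 [stuck-at-1], N5=0, N6=1, N7=1 → 1 — matches
  N6 stuck-at-0: N1=0, N2=1, N3=1, N4=0, N5=0, N6=0 [stuck-at-0], N7=0 → 0 — eliminated
Only N4 stuck-at-1 reproduces the observed 1.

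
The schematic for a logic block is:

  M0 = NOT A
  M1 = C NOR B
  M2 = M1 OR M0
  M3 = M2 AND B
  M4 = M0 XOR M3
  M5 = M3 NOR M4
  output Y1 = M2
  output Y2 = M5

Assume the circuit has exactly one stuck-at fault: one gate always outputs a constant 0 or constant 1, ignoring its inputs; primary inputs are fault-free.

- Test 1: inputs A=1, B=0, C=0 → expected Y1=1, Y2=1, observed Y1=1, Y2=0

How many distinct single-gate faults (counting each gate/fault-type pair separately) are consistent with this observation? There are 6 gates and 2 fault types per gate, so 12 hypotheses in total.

4

Fault-free: M0=0, M1=1, M2=1, M3=0, M4=0, M5=1 → Y1=1, Y2=1. Observed Y1=1, Y2=0.
  M0 stuck-at-0: output Y1=1, Y2=1 ✗
  M0 stuck-at-1: output Y1=1, Y2=0 ✓
  M1 stuck-at-0: output Y1=0, Y2=1 ✗
  M1 stuck-at-1: output Y1=1, Y2=1 ✗
  M2 stuck-at-0: output Y1=0, Y2=1 ✗
  M2 stuck-at-1: output Y1=1, Y2=1 ✗
  M3 stuck-at-0: output Y1=1, Y2=1 ✗
  M3 stuck-at-1: output Y1=1, Y2=0 ✓
  M4 stuck-at-0: output Y1=1, Y2=1 ✗
  M4 stuck-at-1: output Y1=1, Y2=0 ✓
  M5 stuck-at-0: output Y1=1, Y2=0 ✓
  M5 stuck-at-1: output Y1=1, Y2=1 ✗
Consistent faults: {M0 stuck-at-1, M3 stuck-at-1, M4 stuck-at-1, M5 stuck-at-0} — 4 in all.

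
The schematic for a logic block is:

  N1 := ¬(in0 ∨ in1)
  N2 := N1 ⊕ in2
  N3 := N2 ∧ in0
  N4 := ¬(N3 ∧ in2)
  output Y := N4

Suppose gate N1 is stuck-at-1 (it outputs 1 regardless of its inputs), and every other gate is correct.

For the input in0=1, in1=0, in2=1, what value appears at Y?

1

Propagate with N1 forced: N1=1 [stuck-at-1], N2=0, N3=0, N4=1.
So Y = 1. (Without the fault it would be 0.)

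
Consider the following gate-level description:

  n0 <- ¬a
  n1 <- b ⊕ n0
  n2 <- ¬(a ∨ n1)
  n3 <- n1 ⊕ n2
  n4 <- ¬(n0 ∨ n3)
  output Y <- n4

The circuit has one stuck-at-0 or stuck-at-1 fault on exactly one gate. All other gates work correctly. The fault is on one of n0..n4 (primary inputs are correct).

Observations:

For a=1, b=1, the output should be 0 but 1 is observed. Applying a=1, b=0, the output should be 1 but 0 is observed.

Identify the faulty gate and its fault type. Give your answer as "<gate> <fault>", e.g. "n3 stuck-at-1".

n2 stuck-at-1

Fault-free values for test 1 (a=1, b=1): n0=0, n1=1, n2=0, n3=1, n4=0, giving Y=0. Observed 1.
Test 1: faults giving observed 1 are {n1 stuck-at-0, n2 stuck-at-1, n3 stuck-at-0, n4 stuck-at-1}.
Test 2 (a=1, b=0): fault-free n0=0, n1=0, n2=0, n3=0, n4=1 → 1; observed 0. Eliminates n1 stuck-at-0, n3 stuck-at-0, n4 stuck-at-1.
Only n2 stuck-at-1 is consistent with every test.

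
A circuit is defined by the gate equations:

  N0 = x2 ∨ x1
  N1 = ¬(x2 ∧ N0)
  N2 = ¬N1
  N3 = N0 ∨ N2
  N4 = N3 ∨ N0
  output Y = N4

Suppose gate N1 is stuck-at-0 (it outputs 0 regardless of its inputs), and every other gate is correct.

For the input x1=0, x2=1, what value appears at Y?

Propagate with N1 forced: N0=1, N1=0 [stuck-at-0], N2=1, N3=1, N4=1.
So Y = 1. (Same as the fault-free value — the fault is masked on this input.)

1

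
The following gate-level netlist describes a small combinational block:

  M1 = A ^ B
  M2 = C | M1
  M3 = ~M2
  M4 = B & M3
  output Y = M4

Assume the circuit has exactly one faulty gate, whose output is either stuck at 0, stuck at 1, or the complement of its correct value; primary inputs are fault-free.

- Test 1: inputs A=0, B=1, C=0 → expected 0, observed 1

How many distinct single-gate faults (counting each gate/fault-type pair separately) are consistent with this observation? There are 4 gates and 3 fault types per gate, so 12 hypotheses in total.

Fault-free: M1=1, M2=1, M3=0, M4=0 → 0. Observed 1.
  M1 stuck-at-0: output 1 ✓
  M1 stuck-at-1: output 0 ✗
  M1 inverted output: output 1 ✓
  M2 stuck-at-0: output 1 ✓
  M2 stuck-at-1: output 0 ✗
  M2 inverted output: output 1 ✓
  M3 stuck-at-0: output 0 ✗
  M3 stuck-at-1: output 1 ✓
  M3 inverted output: output 1 ✓
  M4 stuck-at-0: output 0 ✗
  M4 stuck-at-1: output 1 ✓
  M4 inverted output: output 1 ✓
Consistent faults: {M1 stuck-at-0, M1 inverted output, M2 stuck-at-0, M2 inverted output, M3 stuck-at-1, M3 inverted output, M4 stuck-at-1, M4 inverted output} — 8 in all.

8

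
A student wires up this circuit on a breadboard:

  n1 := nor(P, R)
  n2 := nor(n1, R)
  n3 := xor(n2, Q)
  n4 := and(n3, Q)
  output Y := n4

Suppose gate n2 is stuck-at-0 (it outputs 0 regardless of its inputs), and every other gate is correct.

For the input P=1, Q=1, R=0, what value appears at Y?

Propagate with n2 forced: n1=0, n2=0 [stuck-at-0], n3=1, n4=1.
So Y = 1. (Without the fault it would be 0.)

1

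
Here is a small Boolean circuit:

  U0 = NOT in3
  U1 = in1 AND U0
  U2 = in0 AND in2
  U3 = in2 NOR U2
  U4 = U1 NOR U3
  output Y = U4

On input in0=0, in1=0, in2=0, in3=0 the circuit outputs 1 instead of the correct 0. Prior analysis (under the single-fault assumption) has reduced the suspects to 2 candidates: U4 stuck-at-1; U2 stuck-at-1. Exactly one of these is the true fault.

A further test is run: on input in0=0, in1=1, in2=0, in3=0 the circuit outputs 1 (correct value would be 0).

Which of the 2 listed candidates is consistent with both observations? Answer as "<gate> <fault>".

U4 stuck-at-1

Evaluate each candidate on input in0=0, in1=1, in2=0, in3=0:
  U4 stuck-at-1: U0=1, U1=1, U2=0, U3=1, U4=1 [stuck-at-1] → 1 — matches
  U2 stuck-at-1: U0=1, U1=1, U2=1 [stuck-at-1], U3=0, U4=0 → 0 — eliminated
Only U4 stuck-at-1 reproduces the observed 1.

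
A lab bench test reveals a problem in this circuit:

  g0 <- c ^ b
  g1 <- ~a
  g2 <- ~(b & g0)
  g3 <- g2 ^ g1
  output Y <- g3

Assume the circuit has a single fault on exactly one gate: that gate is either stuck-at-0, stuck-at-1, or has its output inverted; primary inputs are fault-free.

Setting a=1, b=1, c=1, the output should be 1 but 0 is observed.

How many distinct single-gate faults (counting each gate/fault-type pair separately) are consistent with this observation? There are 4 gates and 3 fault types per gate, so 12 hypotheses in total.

Fault-free: g0=0, g1=0, g2=1, g3=1 → 1. Observed 0.
  g0 stuck-at-0: output 1 ✗
  g0 stuck-at-1: output 0 ✓
  g0 inverted output: output 0 ✓
  g1 stuck-at-0: output 1 ✗
  g1 stuck-at-1: output 0 ✓
  g1 inverted output: output 0 ✓
  g2 stuck-at-0: output 0 ✓
  g2 stuck-at-1: output 1 ✗
  g2 inverted output: output 0 ✓
  g3 stuck-at-0: output 0 ✓
  g3 stuck-at-1: output 1 ✗
  g3 inverted output: output 0 ✓
Consistent faults: {g0 stuck-at-1, g0 inverted output, g1 stuck-at-1, g1 inverted output, g2 stuck-at-0, g2 inverted output, g3 stuck-at-0, g3 inverted output} — 8 in all.

8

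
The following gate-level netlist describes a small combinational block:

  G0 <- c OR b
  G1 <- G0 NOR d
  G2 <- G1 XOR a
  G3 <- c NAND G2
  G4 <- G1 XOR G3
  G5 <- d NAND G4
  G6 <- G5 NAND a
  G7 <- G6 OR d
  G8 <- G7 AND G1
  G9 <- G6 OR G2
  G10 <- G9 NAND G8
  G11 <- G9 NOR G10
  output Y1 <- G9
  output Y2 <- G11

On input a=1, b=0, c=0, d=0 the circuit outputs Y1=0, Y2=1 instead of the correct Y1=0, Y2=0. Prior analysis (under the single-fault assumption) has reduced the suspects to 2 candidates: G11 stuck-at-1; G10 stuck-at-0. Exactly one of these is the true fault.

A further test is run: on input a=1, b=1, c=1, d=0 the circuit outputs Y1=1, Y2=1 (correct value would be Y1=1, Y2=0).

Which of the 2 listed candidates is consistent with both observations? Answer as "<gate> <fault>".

Evaluate each candidate on input a=1, b=1, c=1, d=0:
  G11 stuck-at-1: G0=1, G1=0, G2=1, G3=0, G4=0, G5=1, G6=0, G7=0, G8=0, G9=1, G10=1, G11=1 [stuck-at-1] → Y1=1, Y2=1 — matches
  G10 stuck-at-0: G0=1, G1=0, G2=1, G3=0, G4=0, G5=1, G6=0, G7=0, G8=0, G9=1, G10=0 [stuck-at-0], G11=0 → Y1=1, Y2=0 — eliminated
Only G11 stuck-at-1 reproduces the observed Y1=1, Y2=1.

G11 stuck-at-1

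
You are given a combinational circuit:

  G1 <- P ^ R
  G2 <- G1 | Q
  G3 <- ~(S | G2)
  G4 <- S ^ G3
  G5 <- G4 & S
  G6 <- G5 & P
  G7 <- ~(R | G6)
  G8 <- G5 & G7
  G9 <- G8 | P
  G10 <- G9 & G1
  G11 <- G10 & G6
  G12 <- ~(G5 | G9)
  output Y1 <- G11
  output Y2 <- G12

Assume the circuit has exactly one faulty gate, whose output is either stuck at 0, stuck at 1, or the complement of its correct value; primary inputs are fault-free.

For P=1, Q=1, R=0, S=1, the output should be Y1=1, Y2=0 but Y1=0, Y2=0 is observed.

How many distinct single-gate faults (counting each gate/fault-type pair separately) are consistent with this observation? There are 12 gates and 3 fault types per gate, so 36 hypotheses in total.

Fault-free: G1=1, G2=1, G3=0, G4=1, G5=1, G6=1, G7=0, G8=0, G9=1, G10=1, G11=1, G12=0 → Y1=1, Y2=0. Observed Y1=0, Y2=0.
  G1: stuck-at-0, inverted output ✓; others ✗
  G2: none of the 3 fault types match ✗
  G3: stuck-at-1, inverted output ✓; others ✗
  G4: stuck-at-0, inverted output ✓; others ✗
  G5: stuck-at-0, inverted output ✓; others ✗
  G6: stuck-at-0, inverted output ✓; others ✗
  G7: none of the 3 fault types match ✗
  G8: none of the 3 fault types match ✗
  G9: stuck-at-0, inverted output ✓; others ✗
  G10: stuck-at-0, inverted output ✓; others ✗
  G11: stuck-at-0, inverted output ✓; others ✗
  G12: none of the 3 fault types match ✗
Consistent faults: {G1 stuck-at-0, G1 inverted output, G3 stuck-at-1, G3 inverted output, G4 stuck-at-0, G4 inverted output, G5 stuck-at-0, G5 inverted output, G6 stuck-at-0, G6 inverted output, G9 stuck-at-0, G9 inverted output, G10 stuck-at-0, G10 inverted output, G11 stuck-at-0, G11 inverted output} — 16 in all.

16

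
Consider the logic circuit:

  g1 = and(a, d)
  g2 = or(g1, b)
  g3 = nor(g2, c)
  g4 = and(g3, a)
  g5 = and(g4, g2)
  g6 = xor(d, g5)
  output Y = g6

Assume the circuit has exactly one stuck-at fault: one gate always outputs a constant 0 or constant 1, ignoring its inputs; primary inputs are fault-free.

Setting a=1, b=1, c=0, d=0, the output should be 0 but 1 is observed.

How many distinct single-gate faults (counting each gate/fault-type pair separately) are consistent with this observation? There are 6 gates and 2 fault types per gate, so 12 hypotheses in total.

4

Fault-free: g1=0, g2=1, g3=0, g4=0, g5=0, g6=0 → 0. Observed 1.
  g1 stuck-at-0: output 0 ✗
  g1 stuck-at-1: output 0 ✗
  g2 stuck-at-0: output 0 ✗
  g2 stuck-at-1: output 0 ✗
  g3 stuck-at-0: output 0 ✗
  g3 stuck-at-1: output 1 ✓
  g4 stuck-at-0: output 0 ✗
  g4 stuck-at-1: output 1 ✓
  g5 stuck-at-0: output 0 ✗
  g5 stuck-at-1: output 1 ✓
  g6 stuck-at-0: output 0 ✗
  g6 stuck-at-1: output 1 ✓
Consistent faults: {g3 stuck-at-1, g4 stuck-at-1, g5 stuck-at-1, g6 stuck-at-1} — 4 in all.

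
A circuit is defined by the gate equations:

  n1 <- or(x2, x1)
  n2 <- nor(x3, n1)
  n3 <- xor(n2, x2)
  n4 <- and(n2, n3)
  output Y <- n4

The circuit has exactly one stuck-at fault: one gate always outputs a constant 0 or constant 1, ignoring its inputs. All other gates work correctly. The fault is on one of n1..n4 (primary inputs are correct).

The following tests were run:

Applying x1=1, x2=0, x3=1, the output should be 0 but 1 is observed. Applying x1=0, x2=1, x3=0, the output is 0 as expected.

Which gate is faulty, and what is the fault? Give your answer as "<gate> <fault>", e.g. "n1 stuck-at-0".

Fault-free values for test 1 (x1=1, x2=0, x3=1): n1=1, n2=0, n3=0, n4=0, giving Y=0. Observed 1.
Test 1: faults giving observed 1 are {n2 stuck-at-1, n4 stuck-at-1}.
Test 2 (x1=0, x2=1, x3=0): fault-free n1=1, n2=0, n3=1, n4=0 → 0; observed 0. Eliminates n4 stuck-at-1.
Only n2 stuck-at-1 is consistent with every test.

n2 stuck-at-1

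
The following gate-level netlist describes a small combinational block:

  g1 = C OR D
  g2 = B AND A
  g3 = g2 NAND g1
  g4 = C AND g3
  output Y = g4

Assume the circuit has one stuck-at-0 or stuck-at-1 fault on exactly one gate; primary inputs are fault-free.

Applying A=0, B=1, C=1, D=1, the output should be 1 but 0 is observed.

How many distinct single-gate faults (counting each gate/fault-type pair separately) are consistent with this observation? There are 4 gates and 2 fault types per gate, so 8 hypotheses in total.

Fault-free: g1=1, g2=0, g3=1, g4=1 → 1. Observed 0.
  g1 stuck-at-0: output 1 ✗
  g1 stuck-at-1: output 1 ✗
  g2 stuck-at-0: output 1 ✗
  g2 stuck-at-1: output 0 ✓
  g3 stuck-at-0: output 0 ✓
  g3 stuck-at-1: output 1 ✗
  g4 stuck-at-0: output 0 ✓
  g4 stuck-at-1: output 1 ✗
Consistent faults: {g2 stuck-at-1, g3 stuck-at-0, g4 stuck-at-0} — 3 in all.

3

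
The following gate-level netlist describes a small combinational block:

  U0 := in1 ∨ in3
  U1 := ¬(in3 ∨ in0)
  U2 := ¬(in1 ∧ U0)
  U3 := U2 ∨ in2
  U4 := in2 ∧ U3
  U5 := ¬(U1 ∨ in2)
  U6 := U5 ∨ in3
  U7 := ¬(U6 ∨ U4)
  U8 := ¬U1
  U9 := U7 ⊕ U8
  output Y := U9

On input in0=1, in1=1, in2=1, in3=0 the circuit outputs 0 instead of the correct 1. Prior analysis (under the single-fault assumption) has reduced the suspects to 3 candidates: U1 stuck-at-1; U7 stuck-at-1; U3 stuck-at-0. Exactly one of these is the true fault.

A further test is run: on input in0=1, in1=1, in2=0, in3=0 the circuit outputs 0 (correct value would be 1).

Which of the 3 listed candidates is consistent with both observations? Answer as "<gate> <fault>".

Evaluate each candidate on input in0=1, in1=1, in2=0, in3=0:
  U1 stuck-at-1: U0=1, U1=1 [stuck-at-1], U2=0, U3=0, U4=0, U5=0, U6=0, U7=1, U8=0, U9=1 → 1 — eliminated
  U7 stuck-at-1: U0=1, U1=0, U2=0, U3=0, U4=0, U5=1, U6=1, U7=1 [stuck-at-1], U8=1, U9=0 → 0 — matches
  U3 stuck-at-0: U0=1, U1=0, U2=0, U3=0 [stuck-at-0], U4=0, U5=1, U6=1, U7=0, U8=1, U9=1 → 1 — eliminated
Only U7 stuck-at-1 reproduces the observed 0.

U7 stuck-at-1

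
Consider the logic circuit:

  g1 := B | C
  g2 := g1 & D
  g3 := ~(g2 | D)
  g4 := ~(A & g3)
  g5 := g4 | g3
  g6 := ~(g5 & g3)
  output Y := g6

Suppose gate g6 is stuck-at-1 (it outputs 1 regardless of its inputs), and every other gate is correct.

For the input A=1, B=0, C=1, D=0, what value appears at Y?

1

Propagate with g6 forced: g1=1, g2=0, g3=1, g4=0, g5=1, g6=1 [stuck-at-1].
So Y = 1. (Without the fault it would be 0.)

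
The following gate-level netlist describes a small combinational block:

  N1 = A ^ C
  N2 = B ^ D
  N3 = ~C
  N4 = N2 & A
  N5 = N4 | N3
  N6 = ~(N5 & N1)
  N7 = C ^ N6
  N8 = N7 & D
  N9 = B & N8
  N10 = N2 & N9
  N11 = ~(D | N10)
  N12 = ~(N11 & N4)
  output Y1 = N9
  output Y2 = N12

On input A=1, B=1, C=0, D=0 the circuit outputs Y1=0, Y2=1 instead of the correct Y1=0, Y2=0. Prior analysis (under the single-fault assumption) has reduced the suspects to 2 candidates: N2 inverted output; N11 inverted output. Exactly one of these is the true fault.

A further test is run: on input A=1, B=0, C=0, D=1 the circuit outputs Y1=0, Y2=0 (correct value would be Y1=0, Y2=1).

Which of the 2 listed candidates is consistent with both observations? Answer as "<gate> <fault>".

Evaluate each candidate on input A=1, B=0, C=0, D=1:
  N2 inverted output: N1=1, N2=0 [inverted output], N3=1, N4=0, N5=1, N6=0, N7=0, N8=0, N9=0, N10=0, N11=0, N12=1 → Y1=0, Y2=1 — eliminated
  N11 inverted output: N1=1, N2=1, N3=1, N4=1, N5=1, N6=0, N7=0, N8=0, N9=0, N10=0, N11=1 [inverted output], N12=0 → Y1=0, Y2=0 — matches
Only N11 inverted output reproduces the observed Y1=0, Y2=0.

N11 inverted output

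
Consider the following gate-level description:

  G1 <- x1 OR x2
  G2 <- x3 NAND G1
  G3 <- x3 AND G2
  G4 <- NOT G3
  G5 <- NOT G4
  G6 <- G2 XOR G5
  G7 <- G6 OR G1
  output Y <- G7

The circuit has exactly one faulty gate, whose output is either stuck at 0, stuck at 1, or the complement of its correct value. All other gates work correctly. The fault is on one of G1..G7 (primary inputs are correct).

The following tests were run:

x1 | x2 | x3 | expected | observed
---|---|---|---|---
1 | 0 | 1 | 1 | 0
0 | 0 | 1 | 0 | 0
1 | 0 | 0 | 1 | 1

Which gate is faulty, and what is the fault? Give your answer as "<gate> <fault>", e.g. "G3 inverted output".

Fault-free values for test 1 (x1=1, x2=0, x3=1): G1=1, G2=0, G3=0, G4=1, G5=0, G6=0, G7=1, giving Y=1. Observed 0.
Test 1: faults giving observed 0 are {G1 stuck-at-0, G1 inverted output, G7 stuck-at-0, G7 inverted output}.
Test 2 (x1=0, x2=0, x3=1): fault-free G1=0, G2=1, G3=1, G4=0, G5=1, G6=0, G7=0 → 0; observed 0. Eliminates G1 inverted output, G7 inverted output.
Test 3 (x1=1, x2=0, x3=0): fault-free G1=1, G2=1, G3=0, G4=1, G5=0, G6=1, G7=1 → 1; observed 1. Eliminates G7 stuck-at-0.
Only G1 stuck-at-0 is consistent with every test.

G1 stuck-at-0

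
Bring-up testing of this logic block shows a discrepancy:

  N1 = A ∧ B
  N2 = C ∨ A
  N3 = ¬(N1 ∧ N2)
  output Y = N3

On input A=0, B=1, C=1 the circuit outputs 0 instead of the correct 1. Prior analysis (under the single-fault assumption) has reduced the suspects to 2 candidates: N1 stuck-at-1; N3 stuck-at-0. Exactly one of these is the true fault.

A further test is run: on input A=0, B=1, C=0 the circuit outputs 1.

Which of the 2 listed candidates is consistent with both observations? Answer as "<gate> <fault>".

Evaluate each candidate on input A=0, B=1, C=0:
  N1 stuck-at-1: N1=1 [stuck-at-1], N2=0, N3=1 → 1 — matches
  N3 stuck-at-0: N1=0, N2=0, N3=0 [stuck-at-0] → 0 — eliminated
Only N1 stuck-at-1 reproduces the observed 1.

N1 stuck-at-1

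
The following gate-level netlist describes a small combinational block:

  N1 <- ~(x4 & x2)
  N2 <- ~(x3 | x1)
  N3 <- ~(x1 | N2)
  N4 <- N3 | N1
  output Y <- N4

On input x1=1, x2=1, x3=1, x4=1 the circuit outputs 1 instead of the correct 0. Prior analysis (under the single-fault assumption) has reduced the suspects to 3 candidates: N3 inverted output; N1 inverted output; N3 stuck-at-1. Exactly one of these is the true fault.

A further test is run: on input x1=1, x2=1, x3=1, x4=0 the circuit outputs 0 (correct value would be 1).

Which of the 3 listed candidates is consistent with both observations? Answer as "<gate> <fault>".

Evaluate each candidate on input x1=1, x2=1, x3=1, x4=0:
  N3 inverted output: N1=1, N2=0, N3=1 [inverted output], N4=1 → 1 — eliminated
  N1 inverted output: N1=0 [inverted output], N2=0, N3=0, N4=0 → 0 — matches
  N3 stuck-at-1: N1=1, N2=0, N3=1 [stuck-at-1], N4=1 → 1 — eliminated
Only N1 inverted output reproduces the observed 0.

N1 inverted output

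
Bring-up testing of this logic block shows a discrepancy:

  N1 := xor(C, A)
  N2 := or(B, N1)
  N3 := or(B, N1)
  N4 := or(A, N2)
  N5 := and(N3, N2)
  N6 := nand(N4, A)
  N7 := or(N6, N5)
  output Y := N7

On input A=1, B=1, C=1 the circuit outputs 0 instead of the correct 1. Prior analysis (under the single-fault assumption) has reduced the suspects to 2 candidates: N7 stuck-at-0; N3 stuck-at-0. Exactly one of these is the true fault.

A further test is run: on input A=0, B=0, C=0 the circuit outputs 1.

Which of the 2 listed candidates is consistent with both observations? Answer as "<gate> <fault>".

N3 stuck-at-0

Evaluate each candidate on input A=0, B=0, C=0:
  N7 stuck-at-0: N1=0, N2=0, N3=0, N4=0, N5=0, N6=1, N7=0 [stuck-at-0] → 0 — eliminated
  N3 stuck-at-0: N1=0, N2=0, N3=0 [stuck-at-0], N4=0, N5=0, N6=1, N7=1 → 1 — matches
Only N3 stuck-at-0 reproduces the observed 1.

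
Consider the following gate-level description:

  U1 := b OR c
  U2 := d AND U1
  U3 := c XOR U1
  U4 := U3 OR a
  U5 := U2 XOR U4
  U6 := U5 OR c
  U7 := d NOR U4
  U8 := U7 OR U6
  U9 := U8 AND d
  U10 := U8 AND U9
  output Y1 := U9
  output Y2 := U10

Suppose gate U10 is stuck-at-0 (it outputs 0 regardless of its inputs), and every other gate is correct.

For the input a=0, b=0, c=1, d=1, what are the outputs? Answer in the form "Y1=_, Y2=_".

Y1=1, Y2=0

Propagate with U10 forced: U1=1, U2=1, U3=0, U4=0, U5=1, U6=1, U7=0, U8=1, U9=1, U10=0 [stuck-at-0].
So the outputs are Y1=1, Y2=0. (Without the fault they would be Y1=1, Y2=1.)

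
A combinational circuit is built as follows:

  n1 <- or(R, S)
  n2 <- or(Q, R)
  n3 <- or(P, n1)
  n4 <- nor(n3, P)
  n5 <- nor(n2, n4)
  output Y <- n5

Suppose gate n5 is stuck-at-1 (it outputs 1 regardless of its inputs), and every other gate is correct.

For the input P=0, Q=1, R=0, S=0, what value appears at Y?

Propagate with n5 forced: n1=0, n2=1, n3=0, n4=1, n5=1 [stuck-at-1].
So Y = 1. (Without the fault it would be 0.)

1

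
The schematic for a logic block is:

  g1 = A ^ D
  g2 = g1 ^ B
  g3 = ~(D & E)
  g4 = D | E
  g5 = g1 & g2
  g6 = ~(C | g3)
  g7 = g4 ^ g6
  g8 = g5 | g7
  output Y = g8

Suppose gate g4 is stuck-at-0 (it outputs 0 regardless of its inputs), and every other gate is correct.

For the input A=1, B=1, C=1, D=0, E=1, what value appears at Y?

0

Propagate with g4 forced: g1=1, g2=0, g3=1, g4=0 [stuck-at-0], g5=0, g6=0, g7=0, g8=0.
So Y = 0. (Without the fault it would be 1.)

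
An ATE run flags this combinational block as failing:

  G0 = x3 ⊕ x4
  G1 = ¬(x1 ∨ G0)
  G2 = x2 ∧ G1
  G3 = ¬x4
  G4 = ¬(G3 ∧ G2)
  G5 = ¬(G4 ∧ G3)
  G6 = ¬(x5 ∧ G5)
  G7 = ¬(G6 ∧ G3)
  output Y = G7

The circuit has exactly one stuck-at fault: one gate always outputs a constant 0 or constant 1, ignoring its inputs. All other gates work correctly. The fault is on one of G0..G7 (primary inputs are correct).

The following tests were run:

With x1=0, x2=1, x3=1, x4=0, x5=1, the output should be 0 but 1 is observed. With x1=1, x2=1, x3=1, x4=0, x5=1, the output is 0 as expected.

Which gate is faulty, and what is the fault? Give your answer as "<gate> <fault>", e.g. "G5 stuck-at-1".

Fault-free values for test 1 (x1=0, x2=1, x3=1, x4=0, x5=1): G0=1, G1=0, G2=0, G3=1, G4=1, G5=0, G6=1, G7=0, giving Y=0. Observed 1.
Test 1: faults giving observed 1 are {G0 stuck-at-0, G1 stuck-at-1, G2 stuck-at-1, G3 stuck-at-0, G4 stuck-at-0, G5 stuck-at-1, G6 stuck-at-0, G7 stuck-at-1}.
Test 2 (x1=1, x2=1, x3=1, x4=0, x5=1): fault-free G0=1, G1=0, G2=0, G3=1, G4=1, G5=0, G6=1, G7=0 → 0; observed 0. Eliminates G1 stuck-at-1, G2 stuck-at-1, G3 stuck-at-0, G4 stuck-at-0, G5 stuck-at-1, G6 stuck-at-0, G7 stuck-at-1.
Only G0 stuck-at-0 is consistent with every test.

G0 stuck-at-0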